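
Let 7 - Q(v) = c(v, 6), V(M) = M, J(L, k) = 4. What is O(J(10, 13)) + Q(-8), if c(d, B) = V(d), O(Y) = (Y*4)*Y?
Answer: 79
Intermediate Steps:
O(Y) = 4*Y² (O(Y) = (4*Y)*Y = 4*Y²)
c(d, B) = d
Q(v) = 7 - v
O(J(10, 13)) + Q(-8) = 4*4² + (7 - 1*(-8)) = 4*16 + (7 + 8) = 64 + 15 = 79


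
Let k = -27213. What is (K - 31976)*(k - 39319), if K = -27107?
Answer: 3930910156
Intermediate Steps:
(K - 31976)*(k - 39319) = (-27107 - 31976)*(-27213 - 39319) = -59083*(-66532) = 3930910156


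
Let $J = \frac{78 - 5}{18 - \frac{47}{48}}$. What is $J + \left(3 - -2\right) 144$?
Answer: $\frac{591744}{817} \approx 724.29$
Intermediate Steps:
$J = \frac{3504}{817}$ ($J = \frac{73}{18 - \frac{47}{48}} = \frac{73}{\frac{817}{48}} = 73 \cdot \frac{48}{817} = \frac{3504}{817} \approx 4.2889$)
$J + \left(3 - -2\right) 144 = \frac{3504}{817} + \left(3 - -2\right) 144 = \frac{3504}{817} + \left(3 + 2\right) 144 = \frac{3504}{817} + 5 \cdot 144 = \frac{3504}{817} + 720 = \frac{591744}{817}$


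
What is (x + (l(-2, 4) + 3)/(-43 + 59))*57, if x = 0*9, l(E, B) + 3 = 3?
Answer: 171/16 ≈ 10.688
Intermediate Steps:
l(E, B) = 0 (l(E, B) = -3 + 3 = 0)
x = 0
(x + (l(-2, 4) + 3)/(-43 + 59))*57 = (0 + (0 + 3)/(-43 + 59))*57 = (0 + 3/16)*57 = (3/16)*57 = 171/16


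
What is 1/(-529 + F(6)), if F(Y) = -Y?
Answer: -1/535 ≈ -0.0018692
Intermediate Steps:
1/(-529 + F(6)) = 1/(-529 - 1*6) = 1/(-529 - 6) = 1/(-535) = -1/535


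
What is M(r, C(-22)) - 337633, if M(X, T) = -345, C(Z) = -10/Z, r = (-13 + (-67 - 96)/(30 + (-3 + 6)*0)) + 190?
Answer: -337978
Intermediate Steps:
r = 5147/30 (r = (-13 - 163/(30 + 3*0)) + 190 = (-13 - 163/(30 + 0)) + 190 = (-13 - 163/30) + 190 = -553/30 + 190 = 5147/30 ≈ 171.57)
M(r, C(-22)) - 337633 = -345 - 337633 = -337978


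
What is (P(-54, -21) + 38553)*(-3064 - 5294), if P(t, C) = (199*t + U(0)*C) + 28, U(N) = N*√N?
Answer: -232644930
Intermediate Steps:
U(N) = N^(3/2)
P(t, C) = 28 + 199*t (P(t, C) = (199*t + 0^(3/2)*C) + 28 = (199*t + 0*C) + 28 = (199*t + 0) + 28 = 199*t + 28 = 28 + 199*t)
(P(-54, -21) + 38553)*(-3064 - 5294) = ((28 + 199*(-54)) + 38553)*(-3064 - 5294) = ((28 - 10746) + 38553)*(-8358) = (-10718 + 38553)*(-8358) = 27835*(-8358) = -232644930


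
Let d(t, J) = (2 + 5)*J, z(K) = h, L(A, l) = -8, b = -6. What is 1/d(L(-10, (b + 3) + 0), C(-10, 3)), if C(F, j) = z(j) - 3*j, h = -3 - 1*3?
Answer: -1/105 ≈ -0.0095238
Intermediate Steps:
h = -6 (h = -3 - 3 = -6)
z(K) = -6
C(F, j) = -6 - 3*j
d(t, J) = 7*J
1/d(L(-10, (b + 3) + 0), C(-10, 3)) = 1/(7*(-6 - 3*3)) = 1/(7*(-6 - 9)) = 1/(7*(-15)) = 1/(-105) = -1/105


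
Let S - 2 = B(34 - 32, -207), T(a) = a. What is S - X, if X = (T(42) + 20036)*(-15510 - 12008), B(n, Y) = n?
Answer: 552506408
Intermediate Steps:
S = 4 (S = 2 + (34 - 32) = 2 + 2 = 4)
X = -552506404 (X = (42 + 20036)*(-15510 - 12008) = 20078*(-27518) = -552506404)
S - X = 4 - 1*(-552506404) = 4 + 552506404 = 552506408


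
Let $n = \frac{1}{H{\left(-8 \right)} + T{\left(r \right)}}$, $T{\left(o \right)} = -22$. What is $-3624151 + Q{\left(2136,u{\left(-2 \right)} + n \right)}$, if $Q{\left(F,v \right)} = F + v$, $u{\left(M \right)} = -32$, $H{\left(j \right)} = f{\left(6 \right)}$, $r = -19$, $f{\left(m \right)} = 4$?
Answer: $- \frac{65196847}{18} \approx -3.622 \cdot 10^{6}$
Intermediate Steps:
$H{\left(j \right)} = 4$
$n = - \frac{1}{18}$ ($n = \frac{1}{4 - 22} = \frac{1}{-18} = - \frac{1}{18} \approx -0.055556$)
$-3624151 + Q{\left(2136,u{\left(-2 \right)} + n \right)} = -3624151 + \left(2136 - \frac{577}{18}\right) = -3624151 + \frac{37871}{18} = - \frac{65196847}{18}$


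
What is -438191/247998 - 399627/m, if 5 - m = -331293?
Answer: -61069624666/20540310351 ≈ -2.9732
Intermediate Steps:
m = 331298 (m = 5 - 1*(-331293) = 5 + 331293 = 331298)
-438191/247998 - 399627/m = -438191/247998 - 399627/331298 = -61069624666/20540310351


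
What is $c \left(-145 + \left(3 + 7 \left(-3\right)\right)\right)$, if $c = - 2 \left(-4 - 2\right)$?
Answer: $-1956$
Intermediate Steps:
$c = 12$ ($c = \left(-2\right) \left(-6\right) = 12$)
$c \left(-145 + \left(3 + 7 \left(-3\right)\right)\right) = 12 \left(-145 + \left(3 + 7 \left(-3\right)\right)\right) = 12 \left(-145 + \left(3 - 21\right)\right) = 12 \left(-145 - 18\right) = 12 \left(-163\right) = -1956$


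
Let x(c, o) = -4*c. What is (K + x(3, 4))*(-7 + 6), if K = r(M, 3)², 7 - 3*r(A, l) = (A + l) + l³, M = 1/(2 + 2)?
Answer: -769/16 ≈ -48.063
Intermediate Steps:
M = ¼ (M = 1/4 = ¼ ≈ 0.25000)
r(A, l) = 7/3 - A/3 - l/3 - l³/3 (r(A, l) = 7/3 - ((A + l) + l³)/3 = 7/3 - (A + l + l³)/3 = 7/3 + (-A/3 - l/3 - l³/3) = 7/3 - A/3 - l/3 - l³/3)
K = 961/16 (K = (7/3 - ⅓*¼ - ⅓*3 - ⅓*3³)² = (7/3 - 1/12 - 1 - ⅓*27)² = (7/3 - 1/12 - 1 - 9)² = (-31/4)² = 961/16 ≈ 60.063)
(K + x(3, 4))*(-7 + 6) = (961/16 - 4*3)*(-7 + 6) = (961/16 - 12)*(-1) = (769/16)*(-1) = -769/16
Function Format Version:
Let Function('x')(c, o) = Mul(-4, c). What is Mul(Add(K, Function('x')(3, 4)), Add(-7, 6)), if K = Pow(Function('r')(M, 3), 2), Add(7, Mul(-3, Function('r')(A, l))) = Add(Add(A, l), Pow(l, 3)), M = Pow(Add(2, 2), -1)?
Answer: Rational(-769, 16) ≈ -48.063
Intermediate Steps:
M = Rational(1, 4) (M = Pow(4, -1) = Rational(1, 4) ≈ 0.25000)
Function('r')(A, l) = Add(Rational(7, 3), Mul(Rational(-1, 3), A), Mul(Rational(-1, 3), l), Mul(Rational(-1, 3), Pow(l, 3))) (Function('r')(A, l) = Add(Rational(7, 3), Mul(Rational(-1, 3), Add(Add(A, l), Pow(l, 3)))) = Add(Rational(7, 3), Mul(Rational(-1, 3), Add(A, l, Pow(l, 3)))) = Add(Rational(7, 3), Add(Mul(Rational(-1, 3), A), Mul(Rational(-1, 3), l), Mul(Rational(-1, 3), Pow(l, 3)))) = Add(Rational(7, 3), Mul(Rational(-1, 3), A), Mul(Rational(-1, 3), l), Mul(Rational(-1, 3), Pow(l, 3))))
K = Rational(961, 16) (K = Pow(Add(Rational(7, 3), Mul(Rational(-1, 3), Rational(1, 4)), Mul(Rational(-1, 3), 3), Mul(Rational(-1, 3), Pow(3, 3))), 2) = Pow(Add(Rational(7, 3), Rational(-1, 12), -1, Mul(Rational(-1, 3), 27)), 2) = Pow(Add(Rational(7, 3), Rational(-1, 12), -1, -9), 2) = Pow(Rational(-31, 4), 2) = Rational(961, 16) ≈ 60.063)
Mul(Add(K, Function('x')(3, 4)), Add(-7, 6)) = Mul(Add(Rational(961, 16), Mul(-4, 3)), Add(-7, 6)) = Mul(Add(Rational(961, 16), -12), -1) = Mul(Rational(769, 16), -1) = Rational(-769, 16)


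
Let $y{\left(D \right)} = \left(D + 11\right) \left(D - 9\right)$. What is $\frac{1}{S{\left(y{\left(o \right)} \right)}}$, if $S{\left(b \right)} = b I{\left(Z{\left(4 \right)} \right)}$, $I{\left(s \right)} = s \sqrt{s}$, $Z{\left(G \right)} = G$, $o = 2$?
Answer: $- \frac{1}{728} \approx -0.0013736$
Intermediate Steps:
$y{\left(D \right)} = \left(-9 + D\right) \left(11 + D\right)$ ($y{\left(D \right)} = \left(11 + D\right) \left(-9 + D\right) = \left(-9 + D\right) \left(11 + D\right)$)
$I{\left(s \right)} = s^{\frac{3}{2}}$
$S{\left(b \right)} = 8 b$ ($S{\left(b \right)} = b 4^{\frac{3}{2}} = b 8 = 8 b$)
$\frac{1}{S{\left(y{\left(o \right)} \right)}} = \frac{1}{8 \left(-99 + 2^{2} + 2 \cdot 2\right)} = \frac{1}{8 \left(-99 + 4 + 4\right)} = \frac{1}{8 \left(-91\right)} = \frac{1}{-728} = - \frac{1}{728}$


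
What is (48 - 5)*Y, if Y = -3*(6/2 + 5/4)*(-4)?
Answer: 2193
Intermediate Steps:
Y = 51 (Y = -3*(6*(½) + 5*(¼))*(-4) = -3*(3 + 5/4)*(-4) = -3*17/4*(-4) = -51/4*(-4) = 51)
(48 - 5)*Y = (48 - 5)*51 = 43*51 = 2193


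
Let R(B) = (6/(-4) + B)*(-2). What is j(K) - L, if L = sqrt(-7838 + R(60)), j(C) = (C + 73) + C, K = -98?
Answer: -123 - I*sqrt(7955) ≈ -123.0 - 89.191*I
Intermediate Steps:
R(B) = 3 - 2*B (R(B) = (6*(-1/4) + B)*(-2) = (-3/2 + B)*(-2) = 3 - 2*B)
j(C) = 73 + 2*C (j(C) = (73 + C) + C = 73 + 2*C)
L = I*sqrt(7955) (L = sqrt(-7838 + (3 - 2*60)) = sqrt(-7838 + (3 - 120)) = sqrt(-7838 - 117) = sqrt(-7955) = I*sqrt(7955) ≈ 89.191*I)
j(K) - L = (73 + 2*(-98)) - I*sqrt(7955) = (73 - 196) - I*sqrt(7955) = -123 - I*sqrt(7955)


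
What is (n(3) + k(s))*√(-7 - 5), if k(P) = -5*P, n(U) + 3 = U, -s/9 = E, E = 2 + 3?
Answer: 450*I*√3 ≈ 779.42*I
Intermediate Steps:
E = 5
s = -45 (s = -9*5 = -45)
n(U) = -3 + U
(n(3) + k(s))*√(-7 - 5) = ((-3 + 3) - 5*(-45))*√(-7 - 5) = (0 + 225)*√(-12) = 225*(2*I*√3) = 450*I*√3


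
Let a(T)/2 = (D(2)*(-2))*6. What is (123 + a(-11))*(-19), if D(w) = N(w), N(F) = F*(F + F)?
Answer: 1311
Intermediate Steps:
N(F) = 2*F**2 (N(F) = F*(2*F) = 2*F**2)
D(w) = 2*w**2
a(T) = -192 (a(T) = 2*(((2*2**2)*(-2))*6) = 2*(((2*4)*(-2))*6) = 2*((8*(-2))*6) = 2*(-16*6) = 2*(-96) = -192)
(123 + a(-11))*(-19) = (123 - 192)*(-19) = -69*(-19) = 1311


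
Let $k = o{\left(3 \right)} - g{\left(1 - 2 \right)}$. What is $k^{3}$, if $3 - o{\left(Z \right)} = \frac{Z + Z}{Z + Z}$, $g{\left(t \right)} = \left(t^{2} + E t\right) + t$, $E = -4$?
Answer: $-8$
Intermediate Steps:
$g{\left(t \right)} = t^{2} - 3 t$ ($g{\left(t \right)} = \left(t^{2} - 4 t\right) + t = t^{2} - 3 t$)
$o{\left(Z \right)} = 2$ ($o{\left(Z \right)} = 3 - \frac{Z + Z}{Z + Z} = 3 - \frac{2 Z}{2 Z} = 3 - 2 Z \frac{1}{2 Z} = 3 - 1 = 2$)
$k = -2$ ($k = 2 - \left(1 - 2\right) \left(-3 + \left(1 - 2\right)\right) = 2 - - (-3 - 1) = 2 - \left(-1\right) \left(-4\right) = 2 - 4 = -2$)
$k^{3} = \left(-2\right)^{3} = -8$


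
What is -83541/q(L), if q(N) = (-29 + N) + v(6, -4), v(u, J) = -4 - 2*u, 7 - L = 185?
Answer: 83541/223 ≈ 374.62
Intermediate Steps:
L = -178 (L = 7 - 1*185 = 7 - 185 = -178)
q(N) = -45 + N (q(N) = (-29 + N) + (-4 - 2*6) = (-29 + N) + (-4 - 12) = (-29 + N) - 16 = -45 + N)
-83541/q(L) = -83541/(-45 - 178) = -83541/(-223) = -83541*(-1/223) = 83541/223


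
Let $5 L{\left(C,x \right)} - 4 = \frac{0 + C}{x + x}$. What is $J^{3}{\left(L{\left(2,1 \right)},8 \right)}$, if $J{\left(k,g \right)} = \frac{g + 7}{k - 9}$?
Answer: $- \frac{3375}{512} \approx -6.5918$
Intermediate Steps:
$L{\left(C,x \right)} = \frac{4}{5} + \frac{C}{10 x}$ ($L{\left(C,x \right)} = \frac{4}{5} + \frac{\left(0 + C\right) \frac{1}{x + x}}{5} = \frac{4}{5} + \frac{C \frac{1}{2 x}}{5} = \frac{4}{5} + \frac{\frac{1}{2} C \frac{1}{x}}{5} = \frac{4}{5} + \frac{C}{10 x}$)
$J{\left(k,g \right)} = \frac{7 + g}{-9 + k}$
$J^{3}{\left(L{\left(2,1 \right)},8 \right)} = \left(\frac{7 + 8}{-9 + \frac{2 + 8 \cdot 1}{10 \cdot 1}}\right)^{3} = \left(\frac{1}{-9 + \frac{1}{10} \cdot 1 \left(2 + 8\right)} 15\right)^{3} = \left(\frac{1}{-9 + \frac{1}{10} \cdot 1 \cdot 10} \cdot 15\right)^{3} = \left(\frac{1}{-9 + 1} \cdot 15\right)^{3} = \left(\frac{1}{-8} \cdot 15\right)^{3} = \left(\left(- \frac{1}{8}\right) 15\right)^{3} = \left(- \frac{15}{8}\right)^{3} = - \frac{3375}{512}$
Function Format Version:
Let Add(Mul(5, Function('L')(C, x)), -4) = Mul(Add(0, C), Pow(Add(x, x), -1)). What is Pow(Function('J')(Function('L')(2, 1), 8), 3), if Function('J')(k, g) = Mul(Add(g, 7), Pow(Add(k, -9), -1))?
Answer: Rational(-3375, 512) ≈ -6.5918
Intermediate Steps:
Function('L')(C, x) = Add(Rational(4, 5), Mul(Rational(1, 10), C, Pow(x, -1))) (Function('L')(C, x) = Add(Rational(4, 5), Mul(Rational(1, 5), Mul(Add(0, C), Pow(Add(x, x), -1)))) = Add(Rational(4, 5), Mul(Rational(1, 5), Mul(C, Pow(Mul(2, x), -1)))) = Add(Rational(4, 5), Mul(Rational(1, 5), Mul(C, Mul(Rational(1, 2), Pow(x, -1))))) = Add(Rational(4, 5), Mul(Rational(1, 5), Mul(Rational(1, 2), C, Pow(x, -1)))) = Add(Rational(4, 5), Mul(Rational(1, 10), C, Pow(x, -1))))
Function('J')(k, g) = Mul(Pow(Add(-9, k), -1), Add(7, g)) (Function('J')(k, g) = Mul(Add(7, g), Pow(Add(-9, k), -1)) = Mul(Pow(Add(-9, k), -1), Add(7, g)))
Pow(Function('J')(Function('L')(2, 1), 8), 3) = Pow(Mul(Pow(Add(-9, Mul(Rational(1, 10), Pow(1, -1), Add(2, Mul(8, 1)))), -1), Add(7, 8)), 3) = Pow(Mul(Pow(Add(-9, Mul(Rational(1, 10), 1, Add(2, 8))), -1), 15), 3) = Pow(Mul(Pow(Add(-9, Mul(Rational(1, 10), 1, 10)), -1), 15), 3) = Pow(Mul(Pow(Add(-9, 1), -1), 15), 3) = Pow(Mul(Pow(-8, -1), 15), 3) = Pow(Mul(Rational(-1, 8), 15), 3) = Pow(Rational(-15, 8), 3) = Rational(-3375, 512)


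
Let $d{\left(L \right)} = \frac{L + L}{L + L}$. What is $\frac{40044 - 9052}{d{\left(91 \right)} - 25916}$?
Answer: $- \frac{30992}{25915} \approx -1.1959$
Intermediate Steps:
$d{\left(L \right)} = 1$ ($d{\left(L \right)} = \frac{2 L}{2 L} = 2 L \frac{1}{2 L} = 1$)
$\frac{40044 - 9052}{d{\left(91 \right)} - 25916} = \frac{40044 - 9052}{1 - 25916} = \frac{30992}{-25915} = 30992 \left(- \frac{1}{25915}\right) = - \frac{30992}{25915}$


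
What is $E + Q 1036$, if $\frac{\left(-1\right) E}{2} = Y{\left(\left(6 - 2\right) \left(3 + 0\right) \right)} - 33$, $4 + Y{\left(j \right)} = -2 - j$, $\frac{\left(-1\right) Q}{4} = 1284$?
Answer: $-5320794$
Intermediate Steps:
$Q = -5136$ ($Q = \left(-4\right) 1284 = -5136$)
$Y{\left(j \right)} = -6 - j$ ($Y{\left(j \right)} = -4 - \left(2 + j\right) = -6 - j$)
$E = 102$ ($E = - 2 \left(\left(-6 - \left(6 - 2\right) \left(3 + 0\right)\right) - 33\right) = - 2 \left(\left(-6 - 4 \cdot 3\right) - 33\right) = - 2 \left(\left(-6 - 12\right) - 33\right) = - 2 \left(-18 - 33\right) = \left(-2\right) \left(-51\right) = 102$)
$E + Q 1036 = 102 - 5320896 = -5320794$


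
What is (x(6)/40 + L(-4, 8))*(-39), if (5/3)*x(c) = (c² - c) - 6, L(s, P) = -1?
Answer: 624/25 ≈ 24.960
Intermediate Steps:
x(c) = -18/5 - 3*c/5 + 3*c²/5 (x(c) = 3*((c² - c) - 6)/5 = 3*(-6 + c² - c)/5 = -18/5 - 3*c/5 + 3*c²/5)
(x(6)/40 + L(-4, 8))*(-39) = ((-18/5 - ⅗*6 + (⅗)*6²)/40 - 1)*(-39) = ((-18/5 - 18/5 + (⅗)*36)*(1/40) - 1)*(-39) = ((-18/5 - 18/5 + 108/5)*(1/40) - 1)*(-39) = ((72/5)*(1/40) - 1)*(-39) = (9/25 - 1)*(-39) = -16/25*(-39) = 624/25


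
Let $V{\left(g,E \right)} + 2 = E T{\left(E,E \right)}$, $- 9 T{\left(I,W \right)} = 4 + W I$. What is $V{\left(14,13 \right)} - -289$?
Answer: $\frac{334}{9} \approx 37.111$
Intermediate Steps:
$T{\left(I,W \right)} = - \frac{4}{9} - \frac{I W}{9}$ ($T{\left(I,W \right)} = - \frac{4 + W I}{9} = - \frac{4 + I W}{9} = - \frac{4}{9} - \frac{I W}{9}$)
$V{\left(g,E \right)} = -2 + E \left(- \frac{4}{9} - \frac{E^{2}}{9}\right)$ ($V{\left(g,E \right)} = -2 + E \left(- \frac{4}{9} - \frac{E E}{9}\right) = -2 + E \left(- \frac{4}{9} - \frac{E^{2}}{9}\right)$)
$V{\left(14,13 \right)} - -289 = \left(-2 - \frac{13 \left(4 + 13^{2}\right)}{9}\right) - -289 = \left(-2 - \frac{13 \left(4 + 169\right)}{9}\right) + 289 = \left(-2 - \frac{13}{9} \cdot 173\right) + 289 = \left(-2 - \frac{2249}{9}\right) + 289 = - \frac{2267}{9} + 289 = \frac{334}{9}$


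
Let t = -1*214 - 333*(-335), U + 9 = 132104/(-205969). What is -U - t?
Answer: -22930808604/205969 ≈ -1.1133e+5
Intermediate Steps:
U = -1985825/205969 (U = -9 + 132104/(-205969) = -9 + 132104*(-1/205969) = -9 - 132104/205969 = -1985825/205969 ≈ -9.6414)
t = 111341 (t = -214 + 111555 = 111341)
-U - t = -1*(-1985825/205969) - 1*111341 = 1985825/205969 - 111341 = -22930808604/205969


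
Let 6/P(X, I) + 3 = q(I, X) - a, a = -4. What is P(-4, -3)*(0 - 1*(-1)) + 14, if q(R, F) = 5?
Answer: 15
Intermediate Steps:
P(X, I) = 1 (P(X, I) = 6/(-3 + (5 - 1*(-4))) = 6/(-3 + (5 + 4)) = 6/(-3 + 9) = 6/6 = 6*(1/6) = 1)
P(-4, -3)*(0 - 1*(-1)) + 14 = 1*(0 - 1*(-1)) + 14 = 1*(0 + 1) + 14 = 1*1 + 14 = 1 + 14 = 15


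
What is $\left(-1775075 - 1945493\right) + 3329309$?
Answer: $-391259$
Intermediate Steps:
$\left(-1775075 - 1945493\right) + 3329309 = -3720568 + 3329309 = -391259$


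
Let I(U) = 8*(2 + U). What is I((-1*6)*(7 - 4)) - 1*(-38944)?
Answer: 38816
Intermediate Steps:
I(U) = 16 + 8*U
I((-1*6)*(7 - 4)) - 1*(-38944) = (16 + 8*((-1*6)*(7 - 4))) - 1*(-38944) = (16 + 8*(-6*3)) + 38944 = (16 + 8*(-18)) + 38944 = (16 - 144) + 38944 = -128 + 38944 = 38816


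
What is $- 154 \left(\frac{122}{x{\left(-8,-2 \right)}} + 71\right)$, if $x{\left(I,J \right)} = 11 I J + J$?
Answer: $- \frac{960652}{87} \approx -11042.0$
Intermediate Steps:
$x{\left(I,J \right)} = J + 11 I J$ ($x{\left(I,J \right)} = 11 I J + J = J + 11 I J$)
$- 154 \left(\frac{122}{x{\left(-8,-2 \right)}} + 71\right) = - 154 \left(\frac{122}{\left(-2\right) \left(1 + 11 \left(-8\right)\right)} + 71\right) = - 154 \left(\frac{122}{\left(-2\right) \left(1 - 88\right)} + 71\right) = - 154 \left(\frac{122}{\left(-2\right) \left(-87\right)} + 71\right) = - 154 \left(\frac{122}{174} + 71\right) = - 154 \left(122 \cdot \frac{1}{174} + 71\right) = - 154 \left(\frac{61}{87} + 71\right) = \left(-154\right) \frac{6238}{87} = - \frac{960652}{87}$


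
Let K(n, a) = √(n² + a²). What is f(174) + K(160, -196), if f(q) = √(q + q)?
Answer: 2*√87 + 4*√4001 ≈ 271.67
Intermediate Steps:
K(n, a) = √(a² + n²)
f(q) = √2*√q (f(q) = √(2*q) = √2*√q)
f(174) + K(160, -196) = √2*√174 + √((-196)² + 160²) = 2*√87 + √(38416 + 25600) = 2*√87 + √64016 = 2*√87 + 4*√4001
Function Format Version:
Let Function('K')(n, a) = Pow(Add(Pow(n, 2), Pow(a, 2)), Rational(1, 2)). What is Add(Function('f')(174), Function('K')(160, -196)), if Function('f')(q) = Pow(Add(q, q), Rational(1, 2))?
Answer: Add(Mul(2, Pow(87, Rational(1, 2))), Mul(4, Pow(4001, Rational(1, 2)))) ≈ 271.67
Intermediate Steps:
Function('K')(n, a) = Pow(Add(Pow(a, 2), Pow(n, 2)), Rational(1, 2))
Function('f')(q) = Mul(Pow(2, Rational(1, 2)), Pow(q, Rational(1, 2))) (Function('f')(q) = Pow(Mul(2, q), Rational(1, 2)) = Mul(Pow(2, Rational(1, 2)), Pow(q, Rational(1, 2))))
Add(Function('f')(174), Function('K')(160, -196)) = Add(Mul(Pow(2, Rational(1, 2)), Pow(174, Rational(1, 2))), Pow(Add(Pow(-196, 2), Pow(160, 2)), Rational(1, 2))) = Add(Mul(2, Pow(87, Rational(1, 2))), Pow(Add(38416, 25600), Rational(1, 2))) = Add(Mul(2, Pow(87, Rational(1, 2))), Pow(64016, Rational(1, 2))) = Add(Mul(2, Pow(87, Rational(1, 2))), Mul(4, Pow(4001, Rational(1, 2))))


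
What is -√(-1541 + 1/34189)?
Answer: -8*I*√28144624123/34189 ≈ -39.256*I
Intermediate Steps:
-√(-1541 + 1/34189) = -√(-52685248/34189) = -8*I*√28144624123/34189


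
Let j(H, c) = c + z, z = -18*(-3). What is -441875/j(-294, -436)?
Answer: 441875/382 ≈ 1156.7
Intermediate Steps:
z = 54
j(H, c) = 54 + c (j(H, c) = c + 54 = 54 + c)
-441875/j(-294, -436) = -441875/(54 - 436) = -441875/(-382) = -441875*(-1/382) = 441875/382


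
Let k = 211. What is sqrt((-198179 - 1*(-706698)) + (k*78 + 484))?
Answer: sqrt(525461) ≈ 724.89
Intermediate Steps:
sqrt((-198179 - 1*(-706698)) + (k*78 + 484)) = sqrt((-198179 - 1*(-706698)) + (211*78 + 484)) = sqrt((-198179 + 706698) + (16458 + 484)) = sqrt(508519 + 16942) = sqrt(525461)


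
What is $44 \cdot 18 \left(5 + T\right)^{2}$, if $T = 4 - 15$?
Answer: $28512$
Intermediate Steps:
$T = -11$ ($T = 4 - 15 = -11$)
$44 \cdot 18 \left(5 + T\right)^{2} = 44 \cdot 18 \left(5 - 11\right)^{2} = 792 \left(-6\right)^{2} = 792 \cdot 36 = 28512$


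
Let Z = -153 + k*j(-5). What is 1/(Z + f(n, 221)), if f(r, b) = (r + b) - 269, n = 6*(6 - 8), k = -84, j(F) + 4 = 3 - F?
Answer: -1/549 ≈ -0.0018215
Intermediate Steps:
j(F) = -1 - F (j(F) = -4 + (3 - F) = -1 - F)
n = -12 (n = 6*(-2) = -12)
Z = -489 (Z = -153 - 84*(-1 - 1*(-5)) = -153 - 84*(-1 + 5) = -153 - 84*4 = -153 - 336 = -489)
f(r, b) = -269 + b + r (f(r, b) = (b + r) - 269 = -269 + b + r)
1/(Z + f(n, 221)) = 1/(-489 + (-269 + 221 - 12)) = 1/(-489 - 60) = 1/(-549) = -1/549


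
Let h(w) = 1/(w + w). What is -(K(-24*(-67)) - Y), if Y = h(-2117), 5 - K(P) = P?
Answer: 6787101/4234 ≈ 1603.0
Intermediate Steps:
K(P) = 5 - P
h(w) = 1/(2*w)
Y = -1/4234 (Y = (½)/(-2117) = (½)*(-1/2117) = -1/4234 ≈ -0.00023618)
-(K(-24*(-67)) - Y) = -((5 - (-24)*(-67)) - 1*(-1/4234)) = -((5 - 1*1608) + 1/4234) = -((5 - 1608) + 1/4234) = -(-1603 + 1/4234) = -1*(-6787101/4234) = 6787101/4234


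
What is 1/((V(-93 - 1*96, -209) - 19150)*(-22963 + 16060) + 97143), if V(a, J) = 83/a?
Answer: 21/2778145114 ≈ 7.5590e-9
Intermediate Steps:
1/((V(-93 - 1*96, -209) - 19150)*(-22963 + 16060) + 97143) = 1/((83/(-93 - 1*96) - 19150)*(-22963 + 16060) + 97143) = 1/((83/(-93 - 96) - 19150)*(-6903) + 97143) = 1/((83/(-189) - 19150)*(-6903) + 97143) = 1/((83*(-1/189) - 19150)*(-6903) + 97143) = 1/((-83/189 - 19150)*(-6903) + 97143) = 1/(-3619433/189*(-6903) + 97143) = 1/(2776105111/21 + 97143) = 1/(2778145114/21) = 21/2778145114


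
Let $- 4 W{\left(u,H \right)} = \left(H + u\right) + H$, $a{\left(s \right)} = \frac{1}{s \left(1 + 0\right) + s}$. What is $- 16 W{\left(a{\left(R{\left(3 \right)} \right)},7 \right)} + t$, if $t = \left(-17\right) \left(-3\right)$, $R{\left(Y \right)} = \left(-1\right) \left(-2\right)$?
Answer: $108$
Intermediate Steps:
$R{\left(Y \right)} = 2$
$a{\left(s \right)} = \frac{1}{2 s}$ ($a{\left(s \right)} = \frac{1}{s 1 + s} = \frac{1}{s + s} = \frac{1}{2 s}$)
$t = 51$
$W{\left(u,H \right)} = - \frac{H}{2} - \frac{u}{4}$ ($W{\left(u,H \right)} = - \frac{\left(H + u\right) + H}{4} = - \frac{u + 2 H}{4} = - \frac{H}{2} - \frac{u}{4}$)
$- 16 W{\left(a{\left(R{\left(3 \right)} \right)},7 \right)} + t = - 16 \left(\left(- \frac{1}{2}\right) 7 - \frac{\frac{1}{2} \cdot \frac{1}{2}}{4}\right) + 51 = - 16 \left(- \frac{7}{2} - \frac{\frac{1}{2} \cdot \frac{1}{2}}{4}\right) + 51 = - 16 \left(- \frac{7}{2} - \frac{1}{16}\right) + 51 = \left(-16\right) \left(- \frac{57}{16}\right) + 51 = 57 + 51 = 108$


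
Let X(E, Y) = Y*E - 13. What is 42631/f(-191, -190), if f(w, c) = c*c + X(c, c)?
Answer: 42631/72187 ≈ 0.59056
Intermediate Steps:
X(E, Y) = -13 + E*Y (X(E, Y) = E*Y - 13 = -13 + E*Y)
f(w, c) = -13 + 2*c² (f(w, c) = c*c + (-13 + c*c) = c² + (-13 + c²) = -13 + 2*c²)
42631/f(-191, -190) = 42631/(-13 + 2*(-190)²) = 42631/(-13 + 2*36100) = 42631/(-13 + 72200) = 42631/72187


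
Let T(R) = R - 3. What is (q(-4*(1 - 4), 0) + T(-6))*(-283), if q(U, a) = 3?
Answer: 1698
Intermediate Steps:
T(R) = -3 + R
(q(-4*(1 - 4), 0) + T(-6))*(-283) = (3 + (-3 - 6))*(-283) = (3 - 9)*(-283) = -6*(-283) = 1698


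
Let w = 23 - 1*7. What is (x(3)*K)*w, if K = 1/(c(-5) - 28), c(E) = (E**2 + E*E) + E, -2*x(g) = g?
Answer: -24/17 ≈ -1.4118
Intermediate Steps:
w = 16 (w = 23 - 7 = 16)
x(g) = -g/2
c(E) = E + 2*E**2 (c(E) = (E**2 + E**2) + E = 2*E**2 + E = E + 2*E**2)
K = 1/17 (K = 1/(-5*(1 + 2*(-5)) - 28) = 1/(-5*(1 - 10) - 28) = 1/(-5*(-9) - 28) = 1/(45 - 28) = 1/17 ≈ 0.058824)
(x(3)*K)*w = (-1/2*3*(1/17))*16 = -3/2*1/17*16 = -3/34*16 = -24/17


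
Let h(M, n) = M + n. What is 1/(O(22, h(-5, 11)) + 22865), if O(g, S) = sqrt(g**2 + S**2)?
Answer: 4573/104561541 - 2*sqrt(130)/522807705 ≈ 4.3691e-5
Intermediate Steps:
O(g, S) = sqrt(S**2 + g**2)
1/(O(22, h(-5, 11)) + 22865) = 1/(sqrt((-5 + 11)**2 + 22**2) + 22865) = 1/(sqrt(6**2 + 484) + 22865) = 1/(sqrt(36 + 484) + 22865) = 1/(sqrt(520) + 22865) = 1/(2*sqrt(130) + 22865) = 1/(22865 + 2*sqrt(130))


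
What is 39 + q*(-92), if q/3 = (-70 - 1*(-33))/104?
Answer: 3567/26 ≈ 137.19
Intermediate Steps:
q = -111/104 (q = 3*((-70 - 1*(-33))/104) = 3*((-70 + 33)*(1/104)) = 3*(-37*1/104) = 3*(-37/104) = -111/104 ≈ -1.0673)
39 + q*(-92) = 39 - 111/104*(-92) = 39 + 2553/26 = 3567/26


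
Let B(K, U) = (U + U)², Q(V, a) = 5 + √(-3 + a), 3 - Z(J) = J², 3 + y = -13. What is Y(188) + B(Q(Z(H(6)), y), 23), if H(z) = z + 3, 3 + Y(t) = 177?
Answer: 2290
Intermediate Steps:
y = -16 (y = -3 - 13 = -16)
Y(t) = 174 (Y(t) = -3 + 177 = 174)
H(z) = 3 + z
Z(J) = 3 - J²
B(K, U) = 4*U² (B(K, U) = (2*U)² = 4*U²)
Y(188) + B(Q(Z(H(6)), y), 23) = 174 + 4*23² = 174 + 4*529 = 174 + 2116 = 2290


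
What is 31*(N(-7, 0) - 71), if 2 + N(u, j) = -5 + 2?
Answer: -2356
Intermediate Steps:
N(u, j) = -5 (N(u, j) = -2 + (-5 + 2) = -2 - 3 = -5)
31*(N(-7, 0) - 71) = 31*(-5 - 71) = 31*(-76) = -2356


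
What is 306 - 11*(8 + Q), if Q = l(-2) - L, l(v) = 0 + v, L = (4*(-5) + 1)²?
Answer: 4211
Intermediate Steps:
L = 361 (L = (-20 + 1)² = (-19)² = 361)
l(v) = v
Q = -363 (Q = -2 - 1*361 = -2 - 361 = -363)
306 - 11*(8 + Q) = 306 - 11*(8 - 363) = 306 - 11*(-355) = 306 - 1*(-3905) = 306 + 3905 = 4211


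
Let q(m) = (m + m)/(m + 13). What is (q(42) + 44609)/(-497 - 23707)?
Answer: -2453579/1331220 ≈ -1.8431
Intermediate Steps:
q(m) = 2*m/(13 + m) (q(m) = (2*m)/(13 + m) = 2*m/(13 + m))
(q(42) + 44609)/(-497 - 23707) = (2*42/(13 + 42) + 44609)/(-497 - 23707) = (2*42/55 + 44609)/(-24204) = (2*42*(1/55) + 44609)*(-1/24204) = (84/55 + 44609)*(-1/24204) = (2453579/55)*(-1/24204) = -2453579/1331220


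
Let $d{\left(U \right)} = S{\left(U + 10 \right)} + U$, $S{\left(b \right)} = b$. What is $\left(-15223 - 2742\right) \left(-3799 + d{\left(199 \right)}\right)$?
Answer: $60919315$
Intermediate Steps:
$d{\left(U \right)} = 10 + 2 U$ ($d{\left(U \right)} = \left(U + 10\right) + U = \left(10 + U\right) + U = 10 + 2 U$)
$\left(-15223 - 2742\right) \left(-3799 + d{\left(199 \right)}\right) = \left(-15223 - 2742\right) \left(-3799 + \left(10 + 2 \cdot 199\right)\right) = - 17965 \left(-3799 + \left(10 + 398\right)\right) = - 17965 \left(-3799 + 408\right) = \left(-17965\right) \left(-3391\right) = 60919315$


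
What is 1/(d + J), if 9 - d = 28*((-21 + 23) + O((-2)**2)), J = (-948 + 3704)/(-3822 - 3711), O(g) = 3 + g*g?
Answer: -7533/4364363 ≈ -0.0017260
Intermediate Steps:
O(g) = 3 + g**2
J = -2756/7533 (J = 2756/(-7533) = 2756*(-1/7533) = -2756/7533 ≈ -0.36586)
d = -579 (d = 9 - 28*((-21 + 23) + (3 + ((-2)**2)**2)) = 9 - 28*(2 + (3 + 4**2)) = 9 - 28*(2 + (3 + 16)) = 9 - 28*(2 + 19) = 9 - 28*21 = 9 - 1*588 = 9 - 588 = -579)
1/(d + J) = 1/(-579 - 2756/7533) = 1/(-4364363/7533) = -7533/4364363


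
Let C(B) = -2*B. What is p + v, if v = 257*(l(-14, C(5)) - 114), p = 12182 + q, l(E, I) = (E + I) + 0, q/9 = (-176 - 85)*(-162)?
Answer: 357254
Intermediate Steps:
q = 380538 (q = 9*((-176 - 85)*(-162)) = 9*(-261*(-162)) = 9*42282 = 380538)
l(E, I) = E + I
p = 392720 (p = 12182 + 380538 = 392720)
v = -35466 (v = 257*((-14 - 2*5) - 114) = 257*((-14 - 10) - 114) = 257*(-24 - 114) = 257*(-138) = -35466)
p + v = 392720 - 35466 = 357254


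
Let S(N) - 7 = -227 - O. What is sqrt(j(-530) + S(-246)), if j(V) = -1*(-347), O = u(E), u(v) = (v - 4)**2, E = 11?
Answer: sqrt(78) ≈ 8.8318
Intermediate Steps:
u(v) = (-4 + v)**2
O = 49 (O = (-4 + 11)**2 = 7**2 = 49)
S(N) = -269 (S(N) = 7 + (-227 - 1*49) = 7 + (-227 - 49) = 7 - 276 = -269)
j(V) = 347
sqrt(j(-530) + S(-246)) = sqrt(347 - 269) = sqrt(78)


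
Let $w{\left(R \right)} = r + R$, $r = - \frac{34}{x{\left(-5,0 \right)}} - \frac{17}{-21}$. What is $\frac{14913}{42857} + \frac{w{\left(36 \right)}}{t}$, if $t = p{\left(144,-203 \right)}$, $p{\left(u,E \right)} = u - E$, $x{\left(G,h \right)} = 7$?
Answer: $\frac{137428078}{312298959} \approx 0.44005$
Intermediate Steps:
$r = - \frac{85}{21}$ ($r = - \frac{34}{7} - \frac{17}{-21} = \left(-34\right) \frac{1}{7} - - \frac{17}{21} = - \frac{34}{7} + \frac{17}{21} = - \frac{85}{21} \approx -4.0476$)
$t = 347$ ($t = 144 - -203 = 144 + 203 = 347$)
$w{\left(R \right)} = - \frac{85}{21} + R$
$\frac{14913}{42857} + \frac{w{\left(36 \right)}}{t} = \frac{14913}{42857} + \frac{- \frac{85}{21} + 36}{347} = 14913 \cdot \frac{1}{42857} + \frac{671}{21} \cdot \frac{1}{347} = \frac{14913}{42857} + \frac{671}{7287} = \frac{137428078}{312298959}$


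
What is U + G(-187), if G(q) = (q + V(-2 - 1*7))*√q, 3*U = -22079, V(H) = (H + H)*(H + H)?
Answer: -22079/3 + 137*I*√187 ≈ -7359.7 + 1873.4*I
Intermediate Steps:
V(H) = 4*H² (V(H) = (2*H)*(2*H) = 4*H²)
U = -22079/3 (U = (⅓)*(-22079) = -22079/3 ≈ -7359.7)
G(q) = √q*(324 + q) (G(q) = (q + 4*(-2 - 1*7)²)*√q = (q + 4*(-2 - 7)²)*√q = (q + 4*(-9)²)*√q = (q + 4*81)*√q = (q + 324)*√q = (324 + q)*√q = √q*(324 + q))
U + G(-187) = -22079/3 + √(-187)*(324 - 187) = -22079/3 + (I*√187)*137 = -22079/3 + 137*I*√187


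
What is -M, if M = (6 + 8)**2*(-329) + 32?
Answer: 64452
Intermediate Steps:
M = -64452 (M = 14**2*(-329) + 32 = 196*(-329) + 32 = -64484 + 32 = -64452)
-M = -1*(-64452) = 64452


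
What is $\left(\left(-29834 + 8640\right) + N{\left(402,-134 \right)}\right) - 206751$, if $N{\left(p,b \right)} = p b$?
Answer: $-281813$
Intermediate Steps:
$N{\left(p,b \right)} = b p$
$\left(\left(-29834 + 8640\right) + N{\left(402,-134 \right)}\right) - 206751 = \left(\left(-29834 + 8640\right) - 53868\right) - 206751 = \left(-21194 - 53868\right) - 206751 = -75062 - 206751 = -281813$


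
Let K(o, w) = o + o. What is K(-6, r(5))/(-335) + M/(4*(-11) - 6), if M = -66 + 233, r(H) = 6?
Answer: -11069/3350 ≈ -3.3042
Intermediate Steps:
M = 167
K(o, w) = 2*o
K(-6, r(5))/(-335) + M/(4*(-11) - 6) = (2*(-6))/(-335) + 167/(4*(-11) - 6) = -12*(-1/335) + 167/(-44 - 6) = 12/335 + 167/(-50) = 12/335 + 167*(-1/50) = 12/335 - 167/50 = -11069/3350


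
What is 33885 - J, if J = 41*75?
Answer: 30810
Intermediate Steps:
J = 3075
33885 - J = 33885 - 1*3075 = 33885 - 3075 = 30810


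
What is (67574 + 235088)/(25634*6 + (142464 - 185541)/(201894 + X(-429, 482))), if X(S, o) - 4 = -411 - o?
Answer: 60836575310/30915329943 ≈ 1.9678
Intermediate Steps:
X(S, o) = -407 - o (X(S, o) = 4 + (-411 - o) = -407 - o)
(67574 + 235088)/(25634*6 + (142464 - 185541)/(201894 + X(-429, 482))) = (67574 + 235088)/(25634*6 + (142464 - 185541)/(201894 + (-407 - 1*482))) = 302662/(153804 - 43077/(201894 + (-407 - 482))) = 302662/(153804 - 43077/(201894 - 889)) = 302662/(153804 - 43077/201005) = 302662/(30915329943/201005) = 302662*(201005/30915329943) = 60836575310/30915329943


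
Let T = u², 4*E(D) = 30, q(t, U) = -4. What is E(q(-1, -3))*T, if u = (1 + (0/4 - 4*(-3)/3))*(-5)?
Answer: 9375/2 ≈ 4687.5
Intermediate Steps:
u = -25 (u = (1 + (0*(¼) + 12*(⅓)))*(-5) = (1 + (0 + 4))*(-5) = (1 + 4)*(-5) = 5*(-5) = -25)
E(D) = 15/2 (E(D) = (¼)*30 = 15/2)
T = 625 (T = (-25)² = 625)
E(q(-1, -3))*T = (15/2)*625 = 9375/2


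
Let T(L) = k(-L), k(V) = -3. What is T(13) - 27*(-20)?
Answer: 537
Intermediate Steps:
T(L) = -3
T(13) - 27*(-20) = -3 - 27*(-20) = -3 + 540 = 537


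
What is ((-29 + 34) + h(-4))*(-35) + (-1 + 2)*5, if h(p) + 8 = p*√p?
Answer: 110 + 280*I ≈ 110.0 + 280.0*I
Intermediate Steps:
h(p) = -8 + p^(3/2) (h(p) = -8 + p*√p = -8 + p^(3/2))
((-29 + 34) + h(-4))*(-35) + (-1 + 2)*5 = ((-29 + 34) + (-8 + (-4)^(3/2)))*(-35) + (-1 + 2)*5 = (5 + (-8 - 8*I))*(-35) + 1*5 = (-3 - 8*I)*(-35) + 5 = (105 + 280*I) + 5 = 110 + 280*I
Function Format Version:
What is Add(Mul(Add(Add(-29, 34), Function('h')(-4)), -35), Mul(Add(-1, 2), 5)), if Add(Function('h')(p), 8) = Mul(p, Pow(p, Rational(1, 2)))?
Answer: Add(110, Mul(280, I)) ≈ Add(110.00, Mul(280.00, I))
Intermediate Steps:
Function('h')(p) = Add(-8, Pow(p, Rational(3, 2))) (Function('h')(p) = Add(-8, Mul(p, Pow(p, Rational(1, 2)))) = Add(-8, Pow(p, Rational(3, 2))))
Add(Mul(Add(Add(-29, 34), Function('h')(-4)), -35), Mul(Add(-1, 2), 5)) = Add(Mul(Add(Add(-29, 34), Add(-8, Pow(-4, Rational(3, 2)))), -35), Mul(Add(-1, 2), 5)) = Add(Mul(Add(5, Add(-8, Mul(-8, I))), -35), Mul(1, 5)) = Add(Mul(Add(-3, Mul(-8, I)), -35), 5) = Add(Add(105, Mul(280, I)), 5) = Add(110, Mul(280, I))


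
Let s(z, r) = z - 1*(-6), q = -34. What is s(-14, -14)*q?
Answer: 272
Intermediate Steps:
s(z, r) = 6 + z (s(z, r) = z + 6 = 6 + z)
s(-14, -14)*q = (6 - 14)*(-34) = -8*(-34) = 272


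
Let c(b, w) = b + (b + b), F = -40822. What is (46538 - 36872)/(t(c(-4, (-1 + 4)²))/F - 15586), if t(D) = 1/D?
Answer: -4735025424/7635020303 ≈ -0.62017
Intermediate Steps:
c(b, w) = 3*b (c(b, w) = b + 2*b = 3*b)
(46538 - 36872)/(t(c(-4, (-1 + 4)²))/F - 15586) = (46538 - 36872)/(1/((3*(-4))*(-40822)) - 15586) = 9666/(-1/40822/(-12) - 15586) = 9666/(-1/12*(-1/40822) - 15586) = 9666/(1/489864 - 15586) = 9666/(-7635020303/489864) = 9666*(-489864/7635020303) = -4735025424/7635020303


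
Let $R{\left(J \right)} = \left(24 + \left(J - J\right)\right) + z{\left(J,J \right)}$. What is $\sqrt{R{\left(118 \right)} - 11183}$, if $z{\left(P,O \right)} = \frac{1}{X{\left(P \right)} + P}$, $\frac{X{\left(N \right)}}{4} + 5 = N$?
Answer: $\frac{i \sqrt{3625558530}}{570} \approx 105.64 i$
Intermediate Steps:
$X{\left(N \right)} = -20 + 4 N$
$z{\left(P,O \right)} = \frac{1}{-20 + 5 P}$ ($z{\left(P,O \right)} = \frac{1}{\left(-20 + 4 P\right) + P} = \frac{1}{-20 + 5 P}$)
$R{\left(J \right)} = 24 + \frac{1}{5 \left(-4 + J\right)}$ ($R{\left(J \right)} = \left(24 + \left(J - J\right)\right) + \frac{1}{5 \left(-4 + J\right)} = \left(24 + 0\right) + \frac{1}{5 \left(-4 + J\right)} = 24 + \frac{1}{5 \left(-4 + J\right)}$)
$\sqrt{R{\left(118 \right)} - 11183} = \sqrt{\frac{-479 + 120 \cdot 118}{5 \left(-4 + 118\right)} - 11183} = \sqrt{\frac{-479 + 14160}{5 \cdot 114} - 11183} = \sqrt{\frac{1}{5} \cdot \frac{1}{114} \cdot 13681 - 11183} = \sqrt{\frac{13681}{570} - 11183} = \sqrt{- \frac{6360629}{570}} = \frac{i \sqrt{3625558530}}{570}$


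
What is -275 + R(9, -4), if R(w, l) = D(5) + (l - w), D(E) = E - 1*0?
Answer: -283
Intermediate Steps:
D(E) = E (D(E) = E + 0 = E)
R(w, l) = 5 + l - w (R(w, l) = 5 + (l - w) = 5 + l - w)
-275 + R(9, -4) = -275 + (5 - 4 - 1*9) = -275 + (5 - 4 - 9) = -275 - 8 = -283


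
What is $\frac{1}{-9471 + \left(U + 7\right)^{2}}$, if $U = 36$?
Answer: $- \frac{1}{7622} \approx -0.0001312$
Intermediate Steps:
$\frac{1}{-9471 + \left(U + 7\right)^{2}} = \frac{1}{-9471 + \left(36 + 7\right)^{2}} = \frac{1}{-9471 + 43^{2}} = \frac{1}{-9471 + 1849} = \frac{1}{-7622} = - \frac{1}{7622}$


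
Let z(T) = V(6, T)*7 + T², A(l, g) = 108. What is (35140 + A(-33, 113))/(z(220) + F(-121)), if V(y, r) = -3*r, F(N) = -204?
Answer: 4406/5447 ≈ 0.80889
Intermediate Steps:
z(T) = T² - 21*T (z(T) = -3*T*7 + T² = -21*T + T² = T² - 21*T)
(35140 + A(-33, 113))/(z(220) + F(-121)) = (35140 + 108)/(220*(-21 + 220) - 204) = 35248/(220*199 - 204) = 35248/(43780 - 204) = 35248/43576 = 35248*(1/43576) = 4406/5447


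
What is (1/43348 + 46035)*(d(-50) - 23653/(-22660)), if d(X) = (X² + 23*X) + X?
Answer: 58831380939004193/982265680 ≈ 5.9894e+7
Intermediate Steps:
d(X) = X² + 24*X
(1/43348 + 46035)*(d(-50) - 23653/(-22660)) = (1/43348 + 46035)*(-50*(24 - 50) - 23653/(-22660)) = (1/43348 + 46035)*(-50*(-26) - 23653*(-1/22660)) = 1995525181*(1300 + 23653/22660)/43348 = (1995525181/43348)*(29481653/22660) = 58831380939004193/982265680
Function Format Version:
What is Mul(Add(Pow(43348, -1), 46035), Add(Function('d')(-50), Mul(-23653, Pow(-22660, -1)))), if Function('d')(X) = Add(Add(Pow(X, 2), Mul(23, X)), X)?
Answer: Rational(58831380939004193, 982265680) ≈ 5.9894e+7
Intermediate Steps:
Function('d')(X) = Add(Pow(X, 2), Mul(24, X))
Mul(Add(Pow(43348, -1), 46035), Add(Function('d')(-50), Mul(-23653, Pow(-22660, -1)))) = Mul(Add(Pow(43348, -1), 46035), Add(Mul(-50, Add(24, -50)), Mul(-23653, Pow(-22660, -1)))) = Mul(Add(Rational(1, 43348), 46035), Add(Mul(-50, -26), Mul(-23653, Rational(-1, 22660)))) = Mul(Rational(1995525181, 43348), Add(1300, Rational(23653, 22660))) = Mul(Rational(1995525181, 43348), Rational(29481653, 22660)) = Rational(58831380939004193, 982265680)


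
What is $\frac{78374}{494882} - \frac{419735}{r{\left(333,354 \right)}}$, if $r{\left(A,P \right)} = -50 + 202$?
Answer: $- \frac{103853691711}{37611032} \approx -2761.3$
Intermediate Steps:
$r{\left(A,P \right)} = 152$
$\frac{78374}{494882} - \frac{419735}{r{\left(333,354 \right)}} = \frac{78374}{494882} - \frac{419735}{152} = 78374 \cdot \frac{1}{494882} - \frac{419735}{152} = \frac{39187}{247441} - \frac{419735}{152} = - \frac{103853691711}{37611032}$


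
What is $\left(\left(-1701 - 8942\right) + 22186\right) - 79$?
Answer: $11464$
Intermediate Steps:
$\left(\left(-1701 - 8942\right) + 22186\right) - 79 = \left(-10643 + 22186\right) - 79 = 11543 - 79 = 11464$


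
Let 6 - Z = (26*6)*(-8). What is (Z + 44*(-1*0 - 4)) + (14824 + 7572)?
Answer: 23474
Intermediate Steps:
Z = 1254 (Z = 6 - 26*6*(-8) = 6 - 156*(-8) = 6 - 1*(-1248) = 6 + 1248 = 1254)
(Z + 44*(-1*0 - 4)) + (14824 + 7572) = (1254 + 44*(-1*0 - 4)) + (14824 + 7572) = (1254 + 44*(0 - 4)) + 22396 = (1254 + 44*(-4)) + 22396 = (1254 - 176) + 22396 = 1078 + 22396 = 23474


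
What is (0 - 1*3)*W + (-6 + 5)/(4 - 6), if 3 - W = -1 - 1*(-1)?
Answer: -17/2 ≈ -8.5000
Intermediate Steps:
W = 3 (W = 3 - (-1 - 1*(-1)) = 3 - (-1 + 1) = 3 - 1*0 = 3 + 0 = 3)
(0 - 1*3)*W + (-6 + 5)/(4 - 6) = (0 - 1*3)*3 + (-6 + 5)/(4 - 6) = (0 - 3)*3 - 1/(-2) = -3*3 - 1*(-½) = -9 + ½ = -17/2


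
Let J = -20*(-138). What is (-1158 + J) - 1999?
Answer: -397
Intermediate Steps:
J = 2760
(-1158 + J) - 1999 = (-1158 + 2760) - 1999 = 1602 - 1999 = -397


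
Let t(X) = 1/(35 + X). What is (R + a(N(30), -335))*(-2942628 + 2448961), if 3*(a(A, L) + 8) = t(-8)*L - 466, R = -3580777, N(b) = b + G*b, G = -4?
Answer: 143191323172834/81 ≈ 1.7678e+12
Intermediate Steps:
N(b) = -3*b (N(b) = b - 4*b = -3*b)
a(A, L) = -490/3 + L/81 (a(A, L) = -8 + (L/(35 - 8) - 466)/3 = -8 + (L/27 - 466)/3 = -8 + (-466 + L/27)/3 = -8 + (-466/3 + L/81) = -490/3 + L/81)
(R + a(N(30), -335))*(-2942628 + 2448961) = (-3580777 + (-490/3 + (1/81)*(-335)))*(-2942628 + 2448961) = (-3580777 + (-490/3 - 335/81))*(-493667) = (-3580777 - 13565/81)*(-493667) = -290056502/81*(-493667) = 143191323172834/81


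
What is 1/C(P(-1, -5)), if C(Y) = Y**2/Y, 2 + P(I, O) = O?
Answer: -1/7 ≈ -0.14286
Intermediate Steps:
P(I, O) = -2 + O
C(Y) = Y
1/C(P(-1, -5)) = 1/(-2 - 5) = 1/(-7) = -1/7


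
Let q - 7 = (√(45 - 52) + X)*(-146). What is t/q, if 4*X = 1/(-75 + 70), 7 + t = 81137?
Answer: 116015900/14941649 + 1184498000*I*√7/14941649 ≈ 7.7646 + 209.74*I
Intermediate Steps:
t = 81130 (t = -7 + 81137 = 81130)
X = -1/20 (X = 1/(4*(-75 + 70)) = (¼)/(-5) = (¼)*(-⅕) = -1/20 ≈ -0.050000)
q = 143/10 - 146*I*√7 (q = 7 + (√(45 - 52) - 1/20)*(-146) = 7 + (√(-7) - 1/20)*(-146) = 7 + (I*√7 - 1/20)*(-146) = 7 + (-1/20 + I*√7)*(-146) = 7 + (73/10 - 146*I*√7) = 143/10 - 146*I*√7 ≈ 14.3 - 386.28*I)
t/q = 81130/(143/10 - 146*I*√7)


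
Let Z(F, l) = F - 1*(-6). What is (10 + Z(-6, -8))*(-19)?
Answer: -190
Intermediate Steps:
Z(F, l) = 6 + F (Z(F, l) = F + 6 = 6 + F)
(10 + Z(-6, -8))*(-19) = (10 + (6 - 6))*(-19) = (10 + 0)*(-19) = 10*(-19) = -190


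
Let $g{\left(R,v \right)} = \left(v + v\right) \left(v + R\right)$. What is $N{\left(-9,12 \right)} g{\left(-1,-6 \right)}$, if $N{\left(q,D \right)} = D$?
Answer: $1008$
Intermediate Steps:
$g{\left(R,v \right)} = 2 v \left(R + v\right)$
$N{\left(-9,12 \right)} g{\left(-1,-6 \right)} = 12 \cdot 2 \left(-6\right) \left(-1 - 6\right) = 12 \cdot 2 \left(-6\right) \left(-7\right) = 12 \cdot 84 = 1008$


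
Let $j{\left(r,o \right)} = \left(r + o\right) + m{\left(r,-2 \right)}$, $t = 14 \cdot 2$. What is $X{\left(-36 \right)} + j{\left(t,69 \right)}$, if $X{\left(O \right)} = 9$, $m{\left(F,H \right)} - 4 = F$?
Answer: $138$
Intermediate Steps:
$m{\left(F,H \right)} = 4 + F$
$t = 28$
$j{\left(r,o \right)} = 4 + o + 2 r$ ($j{\left(r,o \right)} = \left(r + o\right) + \left(4 + r\right) = \left(o + r\right) + \left(4 + r\right) = 4 + o + 2 r$)
$X{\left(-36 \right)} + j{\left(t,69 \right)} = 9 + \left(4 + 69 + 2 \cdot 28\right) = 9 + \left(4 + 69 + 56\right) = 9 + 129 = 138$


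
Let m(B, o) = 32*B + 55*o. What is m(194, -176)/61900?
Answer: -868/15475 ≈ -0.056090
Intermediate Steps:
m(194, -176)/61900 = (32*194 + 55*(-176))/61900 = (6208 - 9680)*(1/61900) = -3472*1/61900 = -868/15475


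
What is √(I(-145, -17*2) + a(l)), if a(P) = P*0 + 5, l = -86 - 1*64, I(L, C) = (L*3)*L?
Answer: 2*√15770 ≈ 251.16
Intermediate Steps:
I(L, C) = 3*L² (I(L, C) = (3*L)*L = 3*L²)
l = -150 (l = -86 - 64 = -150)
a(P) = 5 (a(P) = 0 + 5 = 5)
√(I(-145, -17*2) + a(l)) = √(3*(-145)² + 5) = √(3*21025 + 5) = √(63075 + 5) = √63080 = 2*√15770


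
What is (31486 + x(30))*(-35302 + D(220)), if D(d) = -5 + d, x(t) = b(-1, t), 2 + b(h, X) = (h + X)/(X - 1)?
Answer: -1104714195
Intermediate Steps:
b(h, X) = -2 + (X + h)/(-1 + X) (b(h, X) = -2 + (h + X)/(X - 1) = -2 + (X + h)/(-1 + X))
x(t) = (1 - t)/(-1 + t) (x(t) = (2 - 1 - t)/(-1 + t) = (1 - t)/(-1 + t))
(31486 + x(30))*(-35302 + D(220)) = (31486 - 1)*(-35302 + (-5 + 220)) = 31485*(-35302 + 215) = 31485*(-35087) = -1104714195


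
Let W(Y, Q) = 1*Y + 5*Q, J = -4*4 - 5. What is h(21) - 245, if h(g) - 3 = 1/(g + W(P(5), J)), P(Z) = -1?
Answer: -20571/85 ≈ -242.01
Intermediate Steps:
J = -21 (J = -16 - 5 = -21)
W(Y, Q) = Y + 5*Q
h(g) = 3 + 1/(-106 + g) (h(g) = 3 + 1/(g + (-1 + 5*(-21))) = 3 + 1/(g + (-1 - 105)) = 3 + 1/(g - 106) = 3 + 1/(-106 + g))
h(21) - 245 = (-317 + 3*21)/(-106 + 21) - 245 = (-317 + 63)/(-85) - 245 = -1/85*(-254) - 245 = 254/85 - 245 = -20571/85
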